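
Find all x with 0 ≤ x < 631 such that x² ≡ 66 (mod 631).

Since 631 ≡ 3 (mod 4), a square root of 66 is 66^((631+1)/4) = 66^158 mod 631.
Repeated squaring: 66^2≡570, 66^4≡566, 66^8≡439, 66^16≡266, 66^32≡84, 66^64≡115, 66^128≡605 (mod 631).
66^158 = 66^(128+16+8+4+2) ≡ 222 (mod 631).
Check: 222² = 49284 ≡ 66 (mod 631). The two roots are 222 and 409.

222, 409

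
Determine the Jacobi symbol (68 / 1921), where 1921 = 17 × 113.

Pull out 2^2: since 1921 ≡ 1 (mod 8), (2/1921) = +1, so (2/1921)^2 = +1.
Reciprocity: 17 ≡ 1 and 1921 ≡ 1 (mod 4), so (17/1921) = +(1921/17).
Reduce top mod 17: now compute (0/17).
Top reduces to 0: gcd > 1, so the symbol is 0.

0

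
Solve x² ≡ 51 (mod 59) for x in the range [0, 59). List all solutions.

Since 59 ≡ 3 (mod 4), a square root of 51 is 51^((59+1)/4) = 51^15 mod 59.
Repeated squaring: 51^2≡5, 51^4≡25, 51^8≡35 (mod 59).
51^15 = 51^(8+4+2+1) ≡ 46 (mod 59).
Check: 46² = 2116 ≡ 51 (mod 59). The two roots are 13 and 46.

13, 46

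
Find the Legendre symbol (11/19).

1

Reciprocity: 11 ≡ 3 and 19 ≡ 3 (mod 4), so (11/19) = −(19/11).
Reduce top mod 11: now compute (8/11).
Pull out 2^3: since 11 ≡ 3 (mod 8), (2/11) = -1, so (2/11)^3 = -1.
Reached (1/11) = 1. Collecting the sign flips along the way, the symbol is +1.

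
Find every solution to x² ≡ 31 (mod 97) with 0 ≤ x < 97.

97 ≡ 1 (mod 4), so we find a root by search.
Trying successive values, 15² = 225 ≡ 31 (mod 97). The other root is 97 − 15 = 82.

15, 82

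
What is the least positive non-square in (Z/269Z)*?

(2/269) = −1, so 2 is the smallest positive non-residue mod 269.

2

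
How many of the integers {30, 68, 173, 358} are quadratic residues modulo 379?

(30/379) = +1 → QR.
(68/379) = -1 → non-residue.
(173/379) = +1 → QR.
(358/379) = -1 → non-residue.
Total quadratic residues among the 4: 2.

2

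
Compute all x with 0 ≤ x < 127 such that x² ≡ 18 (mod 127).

48, 79

Since 127 ≡ 3 (mod 4), a square root of 18 is 18^((127+1)/4) = 18^32 mod 127.
Repeated squaring: 18^2≡70, 18^4≡74, 18^8≡15, 18^16≡98, 18^32≡79 (mod 127).
18^32 = 18^(32) ≡ 79 (mod 127).
Check: 79² = 6241 ≡ 18 (mod 127). The two roots are 48 and 79.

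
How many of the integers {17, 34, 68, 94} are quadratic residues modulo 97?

(17/97) = -1 → non-residue.
(34/97) = -1 → non-residue.
(68/97) = -1 → non-residue.
(94/97) = +1 → QR.
Total quadratic residues among the 4: 1.

1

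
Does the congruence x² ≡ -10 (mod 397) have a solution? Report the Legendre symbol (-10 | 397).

First reduce: -10 ≡ 387 (mod 397).
Reciprocity: 387 ≡ 3 and 397 ≡ 1 (mod 4), so (387/397) = +(397/387).
Reduce top mod 387: now compute (10/387).
Pull out 2: since 387 ≡ 3 (mod 8), (2/387) = -1.
Reciprocity: 5 ≡ 1 and 387 ≡ 3 (mod 4), so (5/387) = +(387/5).
Reduce top mod 5: now compute (2/5).
Pull out 2: since 5 ≡ 5 (mod 8), (2/5) = -1.
Reached (1/5) = 1. Collecting the sign flips along the way, the symbol is +1.

1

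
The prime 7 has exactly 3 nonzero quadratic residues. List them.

Square k = 1,…,3 (k and 7−k give the same square):
1²=1, 2²=4, 3²≡2 (mod 7).
So the quadratic residues mod 7 are {1, 2, 4}.

1,2,4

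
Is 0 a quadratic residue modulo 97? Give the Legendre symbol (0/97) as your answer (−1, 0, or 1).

0

Top reduces to 0: gcd > 1, so the symbol is 0.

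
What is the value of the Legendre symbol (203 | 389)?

Euler's criterion: (203/389) ≡ 203^194 (mod 389).
203^2 ≡ 364 (mod 389)
203^4 ≡ 236 (mod 389)
203^8 ≡ 69 (mod 389)
203^16 ≡ 93 (mod 389)
203^32 ≡ 91 (mod 389)
203^64 ≡ 112 (mod 389)
203^128 ≡ 96 (mod 389)
203^194 = 203^(128+64+2) ≡ 388 (mod 389).
Result is 388 ≡ −1, so (203/389) = −1.

-1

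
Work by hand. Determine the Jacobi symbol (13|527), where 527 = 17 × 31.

Reciprocity: 13 ≡ 1 and 527 ≡ 3 (mod 4), so (13/527) = +(527/13).
Reduce top mod 13: now compute (7/13).
Reciprocity: 7 ≡ 3 and 13 ≡ 1 (mod 4), so (7/13) = +(13/7).
Reduce top mod 7: now compute (6/7).
Pull out 2: since 7 ≡ 7 (mod 8), (2/7) = +1.
Reciprocity: 3 ≡ 3 and 7 ≡ 3 (mod 4), so (3/7) = −(7/3).
Reduce top mod 3: now compute (1/3).
Reached (1/3) = 1. Collecting the sign flips along the way, the symbol is -1.

-1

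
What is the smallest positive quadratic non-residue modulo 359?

7

(2/359) = +1, so 2 is a residue.
(3/359) = +1, so 3 is a residue.
(4/359) = +1, so 4 is a residue.
(5/359) = +1, so 5 is a residue.
(6/359) = +1, so 6 is a residue.
(7/359) = −1, so 7 is the smallest positive non-residue mod 359.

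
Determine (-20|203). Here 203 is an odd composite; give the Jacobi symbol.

First reduce: -20 ≡ 183 (mod 203).
Reciprocity: 183 ≡ 3 and 203 ≡ 3 (mod 4), so (183/203) = −(203/183).
Reduce top mod 183: now compute (20/183).
Pull out 2^2: since 183 ≡ 7 (mod 8), (2/183) = +1, so (2/183)^2 = +1.
Reciprocity: 5 ≡ 1 and 183 ≡ 3 (mod 4), so (5/183) = +(183/5).
Reduce top mod 5: now compute (3/5).
Reciprocity: 3 ≡ 3 and 5 ≡ 1 (mod 4), so (3/5) = +(5/3).
Reduce top mod 3: now compute (2/3).
Pull out 2: since 3 ≡ 3 (mod 8), (2/3) = -1.
Reached (1/3) = 1. Collecting the sign flips along the way, the symbol is +1.

1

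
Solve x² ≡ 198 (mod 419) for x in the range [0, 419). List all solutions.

Since 419 ≡ 3 (mod 4), a square root of 198 is 198^((419+1)/4) = 198^105 mod 419.
Repeated squaring: 198^2≡237, 198^4≡23, 198^8≡110, 198^16≡368, 198^32≡87, 198^64≡27 (mod 419).
198^105 = 198^(64+32+8+1) ≡ 63 (mod 419).
Check: 63² = 3969 ≡ 198 (mod 419). The two roots are 63 and 356.

63, 356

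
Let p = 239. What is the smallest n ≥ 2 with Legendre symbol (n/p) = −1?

(2/239) = +1, so 2 is a residue.
(3/239) = +1, so 3 is a residue.
(4/239) = +1, so 4 is a residue.
(5/239) = +1, so 5 is a residue.
(6/239) = +1, so 6 is a residue.
(7/239) = −1, so 7 is the smallest positive non-residue mod 239.

7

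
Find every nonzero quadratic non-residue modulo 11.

2,6,7,8,10

Square k = 1,…,5 (k and 11−k give the same square):
1²=1, 2²=4, 3²=9, 4²≡5, 5²≡3 (mod 11).
The residues are {1, 3, 4, 5, 9}; the non-residues are the remaining 5 nonzero classes.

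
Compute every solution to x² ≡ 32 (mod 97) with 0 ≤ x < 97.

41, 56

97 ≡ 1 (mod 4), so we find a root by search.
Trying successive values, 41² = 1681 ≡ 32 (mod 97). The other root is 97 − 41 = 56.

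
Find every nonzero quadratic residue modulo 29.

Square k = 1,…,14 (k and 29−k give the same square):
1²=1, 2²=4, 3²=9, 4²=16, 5²=25, 6²≡7, 7²≡20, 8²≡6, 9²≡23, 10²≡13, 11²≡5, 12²≡28, 13²≡24, 14²≡22 (mod 29).
So the quadratic residues mod 29 are {1, 4, 5, 6, 7, 9, 13, 16, 20, 22, 23, 24, 25, 28}.

1, 4, 5, 6, 7, 9, 13, 16, 20, 22, 23, 24, 25, 28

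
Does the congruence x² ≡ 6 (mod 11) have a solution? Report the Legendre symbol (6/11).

-1

Pull out 2: since 11 ≡ 3 (mod 8), (2/11) = -1.
Reciprocity: 3 ≡ 3 and 11 ≡ 3 (mod 4), so (3/11) = −(11/3).
Reduce top mod 3: now compute (2/3).
Pull out 2: since 3 ≡ 3 (mod 8), (2/3) = -1.
Reached (1/3) = 1. Collecting the sign flips along the way, the symbol is -1.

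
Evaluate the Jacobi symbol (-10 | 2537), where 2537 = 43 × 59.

First reduce: -10 ≡ 2527 (mod 2537).
Reciprocity: 2527 ≡ 3 and 2537 ≡ 1 (mod 4), so (2527/2537) = +(2537/2527).
Reduce top mod 2527: now compute (10/2527).
Pull out 2: since 2527 ≡ 7 (mod 8), (2/2527) = +1.
Reciprocity: 5 ≡ 1 and 2527 ≡ 3 (mod 4), so (5/2527) = +(2527/5).
Reduce top mod 5: now compute (2/5).
Pull out 2: since 5 ≡ 5 (mod 8), (2/5) = -1.
Reached (1/5) = 1. Collecting the sign flips along the way, the symbol is -1.

-1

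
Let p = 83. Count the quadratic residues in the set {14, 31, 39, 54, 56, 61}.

2

(14/83) = -1 → non-residue.
(31/83) = +1 → QR.
(39/83) = -1 → non-residue.
(54/83) = -1 → non-residue.
(56/83) = -1 → non-residue.
(61/83) = +1 → QR.
Total quadratic residues among the 6: 2.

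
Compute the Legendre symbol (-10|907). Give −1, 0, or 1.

Euler's criterion: (-10/907) ≡ 897^453 (mod 907).
897^2 ≡ 100 (mod 907)
897^4 ≡ 23 (mod 907)
897^8 ≡ 529 (mod 907)
897^16 ≡ 485 (mod 907)
897^32 ≡ 312 (mod 907)
897^64 ≡ 295 (mod 907)
897^128 ≡ 860 (mod 907)
897^256 ≡ 395 (mod 907)
897^453 = 897^(256+128+64+4+1) ≡ 906 (mod 907).
Result is 906 ≡ −1, so (-10/907) = −1.

-1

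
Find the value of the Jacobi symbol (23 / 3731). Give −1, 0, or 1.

1

Reciprocity: 23 ≡ 3 and 3731 ≡ 3 (mod 4), so (23/3731) = −(3731/23).
Reduce top mod 23: now compute (5/23).
Reciprocity: 5 ≡ 1 and 23 ≡ 3 (mod 4), so (5/23) = +(23/5).
Reduce top mod 5: now compute (3/5).
Reciprocity: 3 ≡ 3 and 5 ≡ 1 (mod 4), so (3/5) = +(5/3).
Reduce top mod 3: now compute (2/3).
Pull out 2: since 3 ≡ 3 (mod 8), (2/3) = -1.
Reached (1/3) = 1. Collecting the sign flips along the way, the symbol is +1.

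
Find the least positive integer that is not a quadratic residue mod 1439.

7

(2/1439) = +1, so 2 is a residue.
(3/1439) = +1, so 3 is a residue.
(4/1439) = +1, so 4 is a residue.
(5/1439) = +1, so 5 is a residue.
(6/1439) = +1, so 6 is a residue.
(7/1439) = −1, so 7 is the smallest positive non-residue mod 1439.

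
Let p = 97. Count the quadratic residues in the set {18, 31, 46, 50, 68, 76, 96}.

(18/97) = +1 → QR.
(31/97) = +1 → QR.
(46/97) = -1 → non-residue.
(50/97) = +1 → QR.
(68/97) = -1 → non-residue.
(76/97) = -1 → non-residue.
(96/97) = +1 → QR.
Total quadratic residues among the 7: 4.

4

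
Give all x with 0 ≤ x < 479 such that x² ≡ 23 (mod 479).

135, 344

Since 479 ≡ 3 (mod 4), a square root of 23 is 23^((479+1)/4) = 23^120 mod 479.
Repeated squaring: 23^2≡50, 23^4≡105, 23^8≡8, 23^16≡64, 23^32≡264, 23^64≡241 (mod 479).
23^120 = 23^(64+32+16+8) ≡ 135 (mod 479).
Check: 135² = 18225 ≡ 23 (mod 479). The two roots are 135 and 344.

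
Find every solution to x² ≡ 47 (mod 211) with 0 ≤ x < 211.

Since 211 ≡ 3 (mod 4), a square root of 47 is 47^((211+1)/4) = 47^53 mod 211.
Repeated squaring: 47^2≡99, 47^4≡95, 47^8≡163, 47^16≡194, 47^32≡78 (mod 211).
47^53 = 47^(32+16+4+1) ≡ 70 (mod 211).
Check: 70² = 4900 ≡ 47 (mod 211). The two roots are 70 and 141.

70, 141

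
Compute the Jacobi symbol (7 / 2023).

Reciprocity: 7 ≡ 3 and 2023 ≡ 3 (mod 4), so (7/2023) = −(2023/7).
Reduce top mod 7: now compute (0/7).
Top reduces to 0: gcd > 1, so the symbol is 0.

0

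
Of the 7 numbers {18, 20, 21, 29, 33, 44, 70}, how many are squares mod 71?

(18/71) = +1 → QR.
(20/71) = +1 → QR.
(21/71) = -1 → non-residue.
(29/71) = +1 → QR.
(33/71) = -1 → non-residue.
(44/71) = -1 → non-residue.
(70/71) = -1 → non-residue.
Total quadratic residues among the 7: 3.

3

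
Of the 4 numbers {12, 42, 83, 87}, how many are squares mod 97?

1

(12/97) = +1 → QR.
(42/97) = -1 → non-residue.
(83/97) = -1 → non-residue.
(87/97) = -1 → non-residue.
Total quadratic residues among the 4: 1.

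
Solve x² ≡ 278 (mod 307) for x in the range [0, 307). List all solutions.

Since 307 ≡ 3 (mod 4), a square root of 278 is 278^((307+1)/4) = 278^77 mod 307.
Repeated squaring: 278^2≡227, 278^4≡260, 278^8≡60, 278^16≡223, 278^32≡302, 278^64≡25 (mod 307).
278^77 = 278^(64+8+4+1) ≡ 187 (mod 307).
Check: 187² = 34969 ≡ 278 (mod 307). The two roots are 120 and 187.

120, 187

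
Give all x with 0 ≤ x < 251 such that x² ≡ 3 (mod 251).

Since 251 ≡ 3 (mod 4), a square root of 3 is 3^((251+1)/4) = 3^63 mod 251.
Repeated squaring: 3^2≡9, 3^4≡81, 3^8≡35, 3^16≡221, 3^32≡147 (mod 251).
3^63 = 3^(32+16+8+4+2+1) ≡ 175 (mod 251).
Check: 175² = 30625 ≡ 3 (mod 251). The two roots are 76 and 175.

76, 175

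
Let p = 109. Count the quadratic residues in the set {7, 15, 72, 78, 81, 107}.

(7/109) = +1 → QR.
(15/109) = +1 → QR.
(72/109) = -1 → non-residue.
(78/109) = +1 → QR.
(81/109) = +1 → QR.
(107/109) = -1 → non-residue.
Total quadratic residues among the 6: 4.

4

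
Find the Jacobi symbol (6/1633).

1

Pull out 2: since 1633 ≡ 1 (mod 8), (2/1633) = +1.
Reciprocity: 3 ≡ 3 and 1633 ≡ 1 (mod 4), so (3/1633) = +(1633/3).
Reduce top mod 3: now compute (1/3).
Reached (1/3) = 1. Collecting the sign flips along the way, the symbol is +1.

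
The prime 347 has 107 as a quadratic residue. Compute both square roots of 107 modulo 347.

169, 178

Since 347 ≡ 3 (mod 4), a square root of 107 is 107^((347+1)/4) = 107^87 mod 347.
Repeated squaring: 107^2≡345, 107^4≡4, 107^8≡16, 107^16≡256, 107^32≡300, 107^64≡127 (mod 347).
107^87 = 107^(64+16+4+2+1) ≡ 169 (mod 347).
Check: 169² = 28561 ≡ 107 (mod 347). The two roots are 169 and 178.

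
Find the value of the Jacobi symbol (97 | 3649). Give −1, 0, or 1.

-1

Reciprocity: 97 ≡ 1 and 3649 ≡ 1 (mod 4), so (97/3649) = +(3649/97).
Reduce top mod 97: now compute (60/97).
Pull out 2^2: since 97 ≡ 1 (mod 8), (2/97) = +1, so (2/97)^2 = +1.
Reciprocity: 15 ≡ 3 and 97 ≡ 1 (mod 4), so (15/97) = +(97/15).
Reduce top mod 15: now compute (7/15).
Reciprocity: 7 ≡ 3 and 15 ≡ 3 (mod 4), so (7/15) = −(15/7).
Reduce top mod 7: now compute (1/7).
Reached (1/7) = 1. Collecting the sign flips along the way, the symbol is -1.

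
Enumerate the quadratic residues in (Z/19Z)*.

Square k = 1,…,9 (k and 19−k give the same square):
1²=1, 2²=4, 3²=9, 4²=16, 5²≡6, 6²≡17, 7²≡11, 8²≡7, 9²≡5 (mod 19).
So the quadratic residues mod 19 are {1, 4, 5, 6, 7, 9, 11, 16, 17}.

1,4,5,6,7,9,11,16,17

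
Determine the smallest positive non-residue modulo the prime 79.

3

(2/79) = +1, so 2 is a residue.
(3/79) = −1, so 3 is the smallest positive non-residue mod 79.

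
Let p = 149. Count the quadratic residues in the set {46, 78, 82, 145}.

(46/149) = +1 → QR.
(78/149) = -1 → non-residue.
(82/149) = +1 → QR.
(145/149) = +1 → QR.
Total quadratic residues among the 4: 3.

3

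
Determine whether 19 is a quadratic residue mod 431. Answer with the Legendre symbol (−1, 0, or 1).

Euler's criterion: (19/431) ≡ 19^215 (mod 431).
19^2 ≡ 361 (mod 431)
19^4 ≡ 159 (mod 431)
19^8 ≡ 283 (mod 431)
19^16 ≡ 354 (mod 431)
19^32 ≡ 326 (mod 431)
19^64 ≡ 250 (mod 431)
19^128 ≡ 5 (mod 431)
19^215 = 19^(128+64+16+4+2+1) ≡ 1 (mod 431).
Result is 1, so (19/431) = 1.

1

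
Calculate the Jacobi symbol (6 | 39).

0

Pull out 2: since 39 ≡ 7 (mod 8), (2/39) = +1.
Reciprocity: 3 ≡ 3 and 39 ≡ 3 (mod 4), so (3/39) = −(39/3).
Reduce top mod 3: now compute (0/3).
Top reduces to 0: gcd > 1, so the symbol is 0.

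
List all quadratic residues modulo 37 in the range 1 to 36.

1 3 4 7 9 10 11 12 16 21 25 26 27 28 30 33 34 36

Square k = 1,…,18 (k and 37−k give the same square):
1²=1, 2²=4, 3²=9, 4²=16, 5²=25, 6²=36, 7²≡12, 8²≡27, 9²≡7, 10²≡26, 11²≡10, 12²≡33, 13²≡21, 14²≡11, 15²≡3, 16²≡34, 17²≡30, 18²≡28 (mod 37).
So the quadratic residues mod 37 are {1, 3, 4, 7, 9, 10, 11, 12, 16, 21, 25, 26, 27, 28, 30, 33, 34, 36}.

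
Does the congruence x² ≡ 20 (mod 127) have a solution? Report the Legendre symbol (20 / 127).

-1

Euler's criterion: (20/127) ≡ 20^63 (mod 127).
20^2 ≡ 19 (mod 127)
20^4 ≡ 107 (mod 127)
20^8 ≡ 19 (mod 127)
20^16 ≡ 107 (mod 127)
20^32 ≡ 19 (mod 127)
20^63 = 20^(32+16+8+4+2+1) ≡ 126 (mod 127).
Result is 126 ≡ −1, so (20/127) = −1.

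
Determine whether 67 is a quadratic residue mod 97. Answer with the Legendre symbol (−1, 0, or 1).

Reciprocity: 67 ≡ 3 and 97 ≡ 1 (mod 4), so (67/97) = +(97/67).
Reduce top mod 67: now compute (30/67).
Pull out 2: since 67 ≡ 3 (mod 8), (2/67) = -1.
Reciprocity: 15 ≡ 3 and 67 ≡ 3 (mod 4), so (15/67) = −(67/15).
Reduce top mod 15: now compute (7/15).
Reciprocity: 7 ≡ 3 and 15 ≡ 3 (mod 4), so (7/15) = −(15/7).
Reduce top mod 7: now compute (1/7).
Reached (1/7) = 1. Collecting the sign flips along the way, the symbol is -1.

-1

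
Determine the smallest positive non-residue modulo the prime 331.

(2/331) = −1, so 2 is the smallest positive non-residue mod 331.

2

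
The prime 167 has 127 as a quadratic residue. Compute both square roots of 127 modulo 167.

Since 167 ≡ 3 (mod 4), a square root of 127 is 127^((167+1)/4) = 127^42 mod 167.
Repeated squaring: 127^2≡97, 127^4≡57, 127^8≡76, 127^16≡98, 127^32≡85 (mod 167).
127^42 = 127^(32+8+2) ≡ 36 (mod 167).
Check: 36² = 1296 ≡ 127 (mod 167). The two roots are 36 and 131.

36, 131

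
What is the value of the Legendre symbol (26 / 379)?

1

Euler's criterion: (26/379) ≡ 26^189 (mod 379).
26^2 ≡ 297 (mod 379)
26^4 ≡ 281 (mod 379)
26^8 ≡ 129 (mod 379)
26^16 ≡ 344 (mod 379)
26^32 ≡ 88 (mod 379)
26^64 ≡ 164 (mod 379)
26^128 ≡ 366 (mod 379)
26^189 = 26^(128+32+16+8+4+1) ≡ 1 (mod 379).
Result is 1, so (26/379) = 1.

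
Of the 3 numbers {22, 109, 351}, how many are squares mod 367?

(22/367) = -1 → non-residue.
(109/367) = -1 → non-residue.
(351/367) = -1 → non-residue.
Total quadratic residues among the 3: 0.

0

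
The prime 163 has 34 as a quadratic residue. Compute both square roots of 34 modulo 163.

69, 94

Since 163 ≡ 3 (mod 4), a square root of 34 is 34^((163+1)/4) = 34^41 mod 163.
Repeated squaring: 34^2≡15, 34^4≡62, 34^8≡95, 34^16≡60, 34^32≡14 (mod 163).
34^41 = 34^(32+8+1) ≡ 69 (mod 163).
Check: 69² = 4761 ≡ 34 (mod 163). The two roots are 69 and 94.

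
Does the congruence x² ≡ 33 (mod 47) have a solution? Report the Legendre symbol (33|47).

Reciprocity: 33 ≡ 1 and 47 ≡ 3 (mod 4), so (33/47) = +(47/33).
Reduce top mod 33: now compute (14/33).
Pull out 2: since 33 ≡ 1 (mod 8), (2/33) = +1.
Reciprocity: 7 ≡ 3 and 33 ≡ 1 (mod 4), so (7/33) = +(33/7).
Reduce top mod 7: now compute (5/7).
Reciprocity: 5 ≡ 1 and 7 ≡ 3 (mod 4), so (5/7) = +(7/5).
Reduce top mod 5: now compute (2/5).
Pull out 2: since 5 ≡ 5 (mod 8), (2/5) = -1.
Reached (1/5) = 1. Collecting the sign flips along the way, the symbol is -1.

-1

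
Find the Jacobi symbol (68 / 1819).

0

Pull out 2^2: since 1819 ≡ 3 (mod 8), (2/1819) = -1, so (2/1819)^2 = +1.
Reciprocity: 17 ≡ 1 and 1819 ≡ 3 (mod 4), so (17/1819) = +(1819/17).
Reduce top mod 17: now compute (0/17).
Top reduces to 0: gcd > 1, so the symbol is 0.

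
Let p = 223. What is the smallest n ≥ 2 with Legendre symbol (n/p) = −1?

3

(2/223) = +1, so 2 is a residue.
(3/223) = −1, so 3 is the smallest positive non-residue mod 223.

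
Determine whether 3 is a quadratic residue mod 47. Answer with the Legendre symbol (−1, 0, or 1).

1

Euler's criterion: (3/47) ≡ 3^23 (mod 47).
3^2 ≡ 9 (mod 47)
3^4 ≡ 34 (mod 47)
3^8 ≡ 28 (mod 47)
3^16 ≡ 32 (mod 47)
3^23 = 3^(16+4+2+1) ≡ 1 (mod 47).
Result is 1, so (3/47) = 1.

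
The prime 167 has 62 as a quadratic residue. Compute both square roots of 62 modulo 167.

Since 167 ≡ 3 (mod 4), a square root of 62 is 62^((167+1)/4) = 62^42 mod 167.
Repeated squaring: 62^2≡3, 62^4≡9, 62^8≡81, 62^16≡48, 62^32≡133 (mod 167).
62^42 = 62^(32+8+2) ≡ 88 (mod 167).
Check: 88² = 7744 ≡ 62 (mod 167). The two roots are 79 and 88.

79, 88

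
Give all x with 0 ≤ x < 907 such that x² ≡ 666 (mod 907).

185, 722

Since 907 ≡ 3 (mod 4), a square root of 666 is 666^((907+1)/4) = 666^227 mod 907.
Repeated squaring: 666^2≡33, 666^4≡182, 666^8≡472, 666^16≡569, 666^32≡869, 666^64≡537, 666^128≡850 (mod 907).
666^227 = 666^(128+64+32+2+1) ≡ 185 (mod 907).
Check: 185² = 34225 ≡ 666 (mod 907). The two roots are 185 and 722.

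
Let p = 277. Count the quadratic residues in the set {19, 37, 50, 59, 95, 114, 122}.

3

(19/277) = +1 → QR.
(37/277) = -1 → non-residue.
(50/277) = -1 → non-residue.
(59/277) = +1 → QR.
(95/277) = -1 → non-residue.
(114/277) = -1 → non-residue.
(122/277) = +1 → QR.
Total quadratic residues among the 7: 3.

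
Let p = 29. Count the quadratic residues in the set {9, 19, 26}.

1

(9/29) = +1 → QR.
(19/29) = -1 → non-residue.
(26/29) = -1 → non-residue.
Total quadratic residues among the 3: 1.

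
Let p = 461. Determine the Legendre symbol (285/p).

Reciprocity: 285 ≡ 1 and 461 ≡ 1 (mod 4), so (285/461) = +(461/285).
Reduce top mod 285: now compute (176/285).
Pull out 2^4: since 285 ≡ 5 (mod 8), (2/285) = -1, so (2/285)^4 = +1.
Reciprocity: 11 ≡ 3 and 285 ≡ 1 (mod 4), so (11/285) = +(285/11).
Reduce top mod 11: now compute (10/11).
Pull out 2: since 11 ≡ 3 (mod 8), (2/11) = -1.
Reciprocity: 5 ≡ 1 and 11 ≡ 3 (mod 4), so (5/11) = +(11/5).
Reduce top mod 5: now compute (1/5).
Reached (1/5) = 1. Collecting the sign flips along the way, the symbol is -1.

-1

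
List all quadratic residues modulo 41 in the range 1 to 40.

1,2,4,5,8,9,10,16,18,20,21,23,25,31,32,33,36,37,39,40

Square k = 1,…,20 (k and 41−k give the same square):
1²=1, 2²=4, 3²=9, 4²=16, 5²=25, 6²=36, 7²≡8, 8²≡23, 9²≡40, 10²≡18, 11²≡39, 12²≡21, 13²≡5, 14²≡32, 15²≡20, 16²≡10, 17²≡2, 18²≡37, 19²≡33, 20²≡31 (mod 41).
So the quadratic residues mod 41 are {1, 2, 4, 5, 8, 9, 10, 16, 18, 20, 21, 23, 25, 31, 32, 33, 36, 37, 39, 40}.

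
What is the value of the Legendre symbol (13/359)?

Euler's criterion: (13/359) ≡ 13^179 (mod 359).
13^2 ≡ 169 (mod 359)
13^4 ≡ 200 (mod 359)
13^8 ≡ 151 (mod 359)
13^16 ≡ 184 (mod 359)
13^32 ≡ 110 (mod 359)
13^64 ≡ 253 (mod 359)
13^128 ≡ 107 (mod 359)
13^179 = 13^(128+32+16+2+1) ≡ 358 (mod 359).
Result is 358 ≡ −1, so (13/359) = −1.

-1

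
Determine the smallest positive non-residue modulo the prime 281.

3

(2/281) = +1, so 2 is a residue.
(3/281) = −1, so 3 is the smallest positive non-residue mod 281.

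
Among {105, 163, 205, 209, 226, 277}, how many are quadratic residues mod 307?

3

(105/307) = +1 → QR.
(163/307) = -1 → non-residue.
(205/307) = -1 → non-residue.
(209/307) = +1 → QR.
(226/307) = -1 → non-residue.
(277/307) = +1 → QR.
Total quadratic residues among the 6: 3.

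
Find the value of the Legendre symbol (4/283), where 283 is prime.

Euler's criterion: (4/283) ≡ 4^141 (mod 283).
4^2 ≡ 16 (mod 283)
4^4 ≡ 256 (mod 283)
4^8 ≡ 163 (mod 283)
4^16 ≡ 250 (mod 283)
4^32 ≡ 240 (mod 283)
4^64 ≡ 151 (mod 283)
4^128 ≡ 161 (mod 283)
4^141 = 4^(128+8+4+1) ≡ 1 (mod 283).
Result is 1, so (4/283) = 1.

1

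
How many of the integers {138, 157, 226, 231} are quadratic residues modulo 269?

3

(138/269) = +1 → QR.
(157/269) = -1 → non-residue.
(226/269) = +1 → QR.
(231/269) = +1 → QR.
Total quadratic residues among the 4: 3.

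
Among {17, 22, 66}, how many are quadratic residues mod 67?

2

(17/67) = +1 → QR.
(22/67) = +1 → QR.
(66/67) = -1 → non-residue.
Total quadratic residues among the 3: 2.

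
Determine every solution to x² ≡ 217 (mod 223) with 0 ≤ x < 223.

Since 223 ≡ 3 (mod 4), a square root of 217 is 217^((223+1)/4) = 217^56 mod 223.
Repeated squaring: 217^2≡36, 217^4≡181, 217^8≡203, 217^16≡177, 217^32≡109 (mod 223).
217^56 = 217^(32+16+8) ≡ 153 (mod 223).
Check: 153² = 23409 ≡ 217 (mod 223). The two roots are 70 and 153.

70, 153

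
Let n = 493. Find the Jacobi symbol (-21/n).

-1

First reduce: -21 ≡ 472 (mod 493).
Pull out 2^3: since 493 ≡ 5 (mod 8), (2/493) = -1, so (2/493)^3 = -1.
Reciprocity: 59 ≡ 3 and 493 ≡ 1 (mod 4), so (59/493) = +(493/59).
Reduce top mod 59: now compute (21/59).
Reciprocity: 21 ≡ 1 and 59 ≡ 3 (mod 4), so (21/59) = +(59/21).
Reduce top mod 21: now compute (17/21).
Reciprocity: 17 ≡ 1 and 21 ≡ 1 (mod 4), so (17/21) = +(21/17).
Reduce top mod 17: now compute (4/17).
Pull out 2^2: since 17 ≡ 1 (mod 8), (2/17) = +1, so (2/17)^2 = +1.
Reached (1/17) = 1. Collecting the sign flips along the way, the symbol is -1.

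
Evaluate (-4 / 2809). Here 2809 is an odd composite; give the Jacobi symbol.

1

First reduce: -4 ≡ 2805 (mod 2809).
Reciprocity: 2805 ≡ 1 and 2809 ≡ 1 (mod 4), so (2805/2809) = +(2809/2805).
Reduce top mod 2805: now compute (4/2805).
Pull out 2^2: since 2805 ≡ 5 (mod 8), (2/2805) = -1, so (2/2805)^2 = +1.
Reached (1/2805) = 1. Collecting the sign flips along the way, the symbol is +1.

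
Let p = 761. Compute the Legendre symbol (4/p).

1

Pull out 2^2: since 761 ≡ 1 (mod 8), (2/761) = +1, so (2/761)^2 = +1.
Reached (1/761) = 1. Collecting the sign flips along the way, the symbol is +1.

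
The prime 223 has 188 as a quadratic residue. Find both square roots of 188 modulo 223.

100, 123

Since 223 ≡ 3 (mod 4), a square root of 188 is 188^((223+1)/4) = 188^56 mod 223.
Repeated squaring: 188^2≡110, 188^4≡58, 188^8≡19, 188^16≡138, 188^32≡89 (mod 223).
188^56 = 188^(32+16+8) ≡ 100 (mod 223).
Check: 100² = 10000 ≡ 188 (mod 223). The two roots are 100 and 123.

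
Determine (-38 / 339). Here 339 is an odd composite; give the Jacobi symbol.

First reduce: -38 ≡ 301 (mod 339).
Reciprocity: 301 ≡ 1 and 339 ≡ 3 (mod 4), so (301/339) = +(339/301).
Reduce top mod 301: now compute (38/301).
Pull out 2: since 301 ≡ 5 (mod 8), (2/301) = -1.
Reciprocity: 19 ≡ 3 and 301 ≡ 1 (mod 4), so (19/301) = +(301/19).
Reduce top mod 19: now compute (16/19).
Pull out 2^4: since 19 ≡ 3 (mod 8), (2/19) = -1, so (2/19)^4 = +1.
Reached (1/19) = 1. Collecting the sign flips along the way, the symbol is -1.

-1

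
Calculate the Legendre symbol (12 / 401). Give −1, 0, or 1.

Euler's criterion: (12/401) ≡ 12^200 (mod 401).
12^2 ≡ 144 (mod 401)
12^4 ≡ 285 (mod 401)
12^8 ≡ 223 (mod 401)
12^16 ≡ 5 (mod 401)
12^32 ≡ 25 (mod 401)
12^64 ≡ 224 (mod 401)
12^128 ≡ 51 (mod 401)
12^200 = 12^(128+64+8) ≡ 400 (mod 401).
Result is 400 ≡ −1, so (12/401) = −1.

-1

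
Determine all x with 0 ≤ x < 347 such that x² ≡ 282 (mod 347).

87, 260

Since 347 ≡ 3 (mod 4), a square root of 282 is 282^((347+1)/4) = 282^87 mod 347.
Repeated squaring: 282^2≡61, 282^4≡251, 282^8≡194, 282^16≡160, 282^32≡269, 282^64≡185 (mod 347).
282^87 = 282^(64+16+4+2+1) ≡ 87 (mod 347).
Check: 87² = 7569 ≡ 282 (mod 347). The two roots are 87 and 260.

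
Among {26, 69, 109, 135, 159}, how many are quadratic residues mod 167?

(26/167) = -1 → non-residue.
(69/167) = -1 → non-residue.
(109/167) = -1 → non-residue.
(135/167) = -1 → non-residue.
(159/167) = -1 → non-residue.
Total quadratic residues among the 5: 0.

0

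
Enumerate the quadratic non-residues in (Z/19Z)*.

2 3 8 10 12 13 14 15 18

Square k = 1,…,9 (k and 19−k give the same square):
1²=1, 2²=4, 3²=9, 4²=16, 5²≡6, 6²≡17, 7²≡11, 8²≡7, 9²≡5 (mod 19).
The residues are {1, 4, 5, 6, 7, 9, 11, 16, 17}; the non-residues are the remaining 9 nonzero classes.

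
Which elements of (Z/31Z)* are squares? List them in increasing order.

1 2 4 5 7 8 9 10 14 16 18 19 20 25 28

Square k = 1,…,15 (k and 31−k give the same square):
1²=1, 2²=4, 3²=9, 4²=16, 5²=25, 6²≡5, 7²≡18, 8²≡2, 9²≡19, 10²≡7, 11²≡28, 12²≡20, 13²≡14, 14²≡10, 15²≡8 (mod 31).
So the quadratic residues mod 31 are {1, 2, 4, 5, 7, 8, 9, 10, 14, 16, 18, 19, 20, 25, 28}.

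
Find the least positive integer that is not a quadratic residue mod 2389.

(2/2389) = −1, so 2 is the smallest positive non-residue mod 2389.

2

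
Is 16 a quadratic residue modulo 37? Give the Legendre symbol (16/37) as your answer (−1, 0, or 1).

1

Pull out 2^4: since 37 ≡ 5 (mod 8), (2/37) = -1, so (2/37)^4 = +1.
Reached (1/37) = 1. Collecting the sign flips along the way, the symbol is +1.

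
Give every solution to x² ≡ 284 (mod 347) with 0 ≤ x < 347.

Since 347 ≡ 3 (mod 4), a square root of 284 is 284^((347+1)/4) = 284^87 mod 347.
Repeated squaring: 284^2≡152, 284^4≡202, 284^8≡205, 284^16≡38, 284^32≡56, 284^64≡13 (mod 347).
284^87 = 284^(64+16+4+2+1) ≡ 100 (mod 347).
Check: 100² = 10000 ≡ 284 (mod 347). The two roots are 100 and 247.

100, 247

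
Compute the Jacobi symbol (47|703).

Reciprocity: 47 ≡ 3 and 703 ≡ 3 (mod 4), so (47/703) = −(703/47).
Reduce top mod 47: now compute (45/47).
Reciprocity: 45 ≡ 1 and 47 ≡ 3 (mod 4), so (45/47) = +(47/45).
Reduce top mod 45: now compute (2/45).
Pull out 2: since 45 ≡ 5 (mod 8), (2/45) = -1.
Reached (1/45) = 1. Collecting the sign flips along the way, the symbol is +1.

1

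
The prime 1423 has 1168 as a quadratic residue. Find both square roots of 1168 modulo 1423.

Since 1423 ≡ 3 (mod 4), a square root of 1168 is 1168^((1423+1)/4) = 1168^356 mod 1423.
Repeated squaring: 1168^2≡990, 1168^4≡1076, 1168^8≡877, 1168^16≡709, 1168^32≡362, 1168^64≡128, 1168^128≡731, 1168^256≡736 (mod 1423).
1168^356 = 1168^(256+64+32+4) ≡ 740 (mod 1423).
Check: 740² = 547600 ≡ 1168 (mod 1423). The two roots are 683 and 740.

683, 740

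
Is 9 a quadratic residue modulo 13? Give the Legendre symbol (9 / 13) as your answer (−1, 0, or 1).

1

Reciprocity: 9 ≡ 1 and 13 ≡ 1 (mod 4), so (9/13) = +(13/9).
Reduce top mod 9: now compute (4/9).
Pull out 2^2: since 9 ≡ 1 (mod 8), (2/9) = +1, so (2/9)^2 = +1.
Reached (1/9) = 1. Collecting the sign flips along the way, the symbol is +1.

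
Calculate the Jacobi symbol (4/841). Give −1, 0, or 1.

1

Pull out 2^2: since 841 ≡ 1 (mod 8), (2/841) = +1, so (2/841)^2 = +1.
Reached (1/841) = 1. Collecting the sign flips along the way, the symbol is +1.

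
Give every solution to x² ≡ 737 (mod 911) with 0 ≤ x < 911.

309, 602

Since 911 ≡ 3 (mod 4), a square root of 737 is 737^((911+1)/4) = 737^228 mod 911.
Repeated squaring: 737^2≡213, 737^4≡730, 737^8≡876, 737^16≡314, 737^32≡208, 737^64≡447, 737^128≡300 (mod 911).
737^228 = 737^(128+64+32+4) ≡ 309 (mod 911).
Check: 309² = 95481 ≡ 737 (mod 911). The two roots are 309 and 602.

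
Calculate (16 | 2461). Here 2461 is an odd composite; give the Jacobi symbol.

Pull out 2^4: since 2461 ≡ 5 (mod 8), (2/2461) = -1, so (2/2461)^4 = +1.
Reached (1/2461) = 1. Collecting the sign flips along the way, the symbol is +1.

1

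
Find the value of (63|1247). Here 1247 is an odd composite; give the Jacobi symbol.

-1

Reciprocity: 63 ≡ 3 and 1247 ≡ 3 (mod 4), so (63/1247) = −(1247/63).
Reduce top mod 63: now compute (50/63).
Pull out 2: since 63 ≡ 7 (mod 8), (2/63) = +1.
Reciprocity: 25 ≡ 1 and 63 ≡ 3 (mod 4), so (25/63) = +(63/25).
Reduce top mod 25: now compute (13/25).
Reciprocity: 13 ≡ 1 and 25 ≡ 1 (mod 4), so (13/25) = +(25/13).
Reduce top mod 13: now compute (12/13).
Pull out 2^2: since 13 ≡ 5 (mod 8), (2/13) = -1, so (2/13)^2 = +1.
Reciprocity: 3 ≡ 3 and 13 ≡ 1 (mod 4), so (3/13) = +(13/3).
Reduce top mod 3: now compute (1/3).
Reached (1/3) = 1. Collecting the sign flips along the way, the symbol is -1.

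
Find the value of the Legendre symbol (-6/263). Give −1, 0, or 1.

First reduce: -6 ≡ 257 (mod 263).
Reciprocity: 257 ≡ 1 and 263 ≡ 3 (mod 4), so (257/263) = +(263/257).
Reduce top mod 257: now compute (6/257).
Pull out 2: since 257 ≡ 1 (mod 8), (2/257) = +1.
Reciprocity: 3 ≡ 3 and 257 ≡ 1 (mod 4), so (3/257) = +(257/3).
Reduce top mod 3: now compute (2/3).
Pull out 2: since 3 ≡ 3 (mod 8), (2/3) = -1.
Reached (1/3) = 1. Collecting the sign flips along the way, the symbol is -1.

-1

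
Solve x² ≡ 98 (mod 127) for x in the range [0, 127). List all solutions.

15, 112

Since 127 ≡ 3 (mod 4), a square root of 98 is 98^((127+1)/4) = 98^32 mod 127.
Repeated squaring: 98^2≡79, 98^4≡18, 98^8≡70, 98^16≡74, 98^32≡15 (mod 127).
98^32 = 98^(32) ≡ 15 (mod 127).
Check: 15² = 225 ≡ 98 (mod 127). The two roots are 15 and 112.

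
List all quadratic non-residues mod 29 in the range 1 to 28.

Square k = 1,…,14 (k and 29−k give the same square):
1²=1, 2²=4, 3²=9, 4²=16, 5²=25, 6²≡7, 7²≡20, 8²≡6, 9²≡23, 10²≡13, 11²≡5, 12²≡28, 13²≡24, 14²≡22 (mod 29).
The residues are {1, 4, 5, 6, 7, 9, 13, 16, 20, 22, 23, 24, 25, 28}; the non-residues are the remaining 14 nonzero classes.

2,3,8,10,11,12,14,15,17,18,19,21,26,27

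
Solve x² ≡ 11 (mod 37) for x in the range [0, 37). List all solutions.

14, 23

37 ≡ 1 (mod 4), so we find a root by search.
Trying successive values, 14² = 196 ≡ 11 (mod 37). The other root is 37 − 14 = 23.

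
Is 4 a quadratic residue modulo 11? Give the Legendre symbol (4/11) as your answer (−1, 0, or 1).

Pull out 2^2: since 11 ≡ 3 (mod 8), (2/11) = -1, so (2/11)^2 = +1.
Reached (1/11) = 1. Collecting the sign flips along the way, the symbol is +1.

1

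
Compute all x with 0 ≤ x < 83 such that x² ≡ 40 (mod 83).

Since 83 ≡ 3 (mod 4), a square root of 40 is 40^((83+1)/4) = 40^21 mod 83.
Repeated squaring: 40^2≡23, 40^4≡31, 40^8≡48, 40^16≡63 (mod 83).
40^21 = 40^(16+4+1) ≡ 17 (mod 83).
Check: 17² = 289 ≡ 40 (mod 83). The two roots are 17 and 66.

17, 66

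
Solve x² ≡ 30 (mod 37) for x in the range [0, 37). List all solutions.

17, 20

37 ≡ 1 (mod 4), so we find a root by search.
Trying successive values, 17² = 289 ≡ 30 (mod 37). The other root is 37 − 17 = 20.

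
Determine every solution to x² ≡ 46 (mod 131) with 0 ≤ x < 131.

Since 131 ≡ 3 (mod 4), a square root of 46 is 46^((131+1)/4) = 46^33 mod 131.
Repeated squaring: 46^2≡20, 46^4≡7, 46^8≡49, 46^16≡43, 46^32≡15 (mod 131).
46^33 = 46^(32+1) ≡ 35 (mod 131).
Check: 35² = 1225 ≡ 46 (mod 131). The two roots are 35 and 96.

35, 96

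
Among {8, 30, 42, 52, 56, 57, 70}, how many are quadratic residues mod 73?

(8/73) = +1 → QR.
(30/73) = -1 → non-residue.
(42/73) = -1 → non-residue.
(52/73) = -1 → non-residue.
(56/73) = -1 → non-residue.
(57/73) = +1 → QR.
(70/73) = +1 → QR.
Total quadratic residues among the 7: 3.

3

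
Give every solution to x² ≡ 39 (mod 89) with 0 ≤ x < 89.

89 ≡ 1 (mod 4), so we find a root by search.
Trying successive values, 22² = 484 ≡ 39 (mod 89). The other root is 89 − 22 = 67.

22, 67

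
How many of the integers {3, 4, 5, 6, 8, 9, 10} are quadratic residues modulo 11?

4

(3/11) = +1 → QR.
(4/11) = +1 → QR.
(5/11) = +1 → QR.
(6/11) = -1 → non-residue.
(8/11) = -1 → non-residue.
(9/11) = +1 → QR.
(10/11) = -1 → non-residue.
Total quadratic residues among the 7: 4.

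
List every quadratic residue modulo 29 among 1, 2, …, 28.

1, 4, 5, 6, 7, 9, 13, 16, 20, 22, 23, 24, 25, 28

Square k = 1,…,14 (k and 29−k give the same square):
1²=1, 2²=4, 3²=9, 4²=16, 5²=25, 6²≡7, 7²≡20, 8²≡6, 9²≡23, 10²≡13, 11²≡5, 12²≡28, 13²≡24, 14²≡22 (mod 29).
So the quadratic residues mod 29 are {1, 4, 5, 6, 7, 9, 13, 16, 20, 22, 23, 24, 25, 28}.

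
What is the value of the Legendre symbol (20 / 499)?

1

Euler's criterion: (20/499) ≡ 20^249 (mod 499).
20^2 ≡ 400 (mod 499)
20^4 ≡ 320 (mod 499)
20^8 ≡ 105 (mod 499)
20^16 ≡ 47 (mod 499)
20^32 ≡ 213 (mod 499)
20^64 ≡ 459 (mod 499)
20^128 ≡ 103 (mod 499)
20^249 = 20^(128+64+32+16+8+1) ≡ 1 (mod 499).
Result is 1, so (20/499) = 1.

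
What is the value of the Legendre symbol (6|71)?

1

Pull out 2: since 71 ≡ 7 (mod 8), (2/71) = +1.
Reciprocity: 3 ≡ 3 and 71 ≡ 3 (mod 4), so (3/71) = −(71/3).
Reduce top mod 3: now compute (2/3).
Pull out 2: since 3 ≡ 3 (mod 8), (2/3) = -1.
Reached (1/3) = 1. Collecting the sign flips along the way, the symbol is +1.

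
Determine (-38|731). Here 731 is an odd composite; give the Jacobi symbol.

First reduce: -38 ≡ 693 (mod 731).
Reciprocity: 693 ≡ 1 and 731 ≡ 3 (mod 4), so (693/731) = +(731/693).
Reduce top mod 693: now compute (38/693).
Pull out 2: since 693 ≡ 5 (mod 8), (2/693) = -1.
Reciprocity: 19 ≡ 3 and 693 ≡ 1 (mod 4), so (19/693) = +(693/19).
Reduce top mod 19: now compute (9/19).
Reciprocity: 9 ≡ 1 and 19 ≡ 3 (mod 4), so (9/19) = +(19/9).
Reduce top mod 9: now compute (1/9).
Reached (1/9) = 1. Collecting the sign flips along the way, the symbol is -1.

-1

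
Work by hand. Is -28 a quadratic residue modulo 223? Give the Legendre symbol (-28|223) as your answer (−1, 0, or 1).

-1

First reduce: -28 ≡ 195 (mod 223).
Reciprocity: 195 ≡ 3 and 223 ≡ 3 (mod 4), so (195/223) = −(223/195).
Reduce top mod 195: now compute (28/195).
Pull out 2^2: since 195 ≡ 3 (mod 8), (2/195) = -1, so (2/195)^2 = +1.
Reciprocity: 7 ≡ 3 and 195 ≡ 3 (mod 4), so (7/195) = −(195/7).
Reduce top mod 7: now compute (6/7).
Pull out 2: since 7 ≡ 7 (mod 8), (2/7) = +1.
Reciprocity: 3 ≡ 3 and 7 ≡ 3 (mod 4), so (3/7) = −(7/3).
Reduce top mod 3: now compute (1/3).
Reached (1/3) = 1. Collecting the sign flips along the way, the symbol is -1.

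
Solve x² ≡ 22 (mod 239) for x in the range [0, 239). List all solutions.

Since 239 ≡ 3 (mod 4), a square root of 22 is 22^((239+1)/4) = 22^60 mod 239.
Repeated squaring: 22^2≡6, 22^4≡36, 22^8≡101, 22^16≡163, 22^32≡40 (mod 239).
22^60 = 22^(32+16+8+4) ≡ 71 (mod 239).
Check: 71² = 5041 ≡ 22 (mod 239). The two roots are 71 and 168.

71, 168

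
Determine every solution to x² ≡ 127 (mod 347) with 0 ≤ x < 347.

47, 300

Since 347 ≡ 3 (mod 4), a square root of 127 is 127^((347+1)/4) = 127^87 mod 347.
Repeated squaring: 127^2≡167, 127^4≡129, 127^8≡332, 127^16≡225, 127^32≡310, 127^64≡328 (mod 347).
127^87 = 127^(64+16+4+2+1) ≡ 300 (mod 347).
Check: 300² = 90000 ≡ 127 (mod 347). The two roots are 47 and 300.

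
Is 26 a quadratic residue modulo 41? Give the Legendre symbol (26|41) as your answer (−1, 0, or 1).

-1

Euler's criterion: (26/41) ≡ 26^20 (mod 41).
26^2 ≡ 20 (mod 41)
26^4 ≡ 31 (mod 41)
26^8 ≡ 18 (mod 41)
26^16 ≡ 37 (mod 41)
26^20 = 26^(16+4) ≡ 40 (mod 41).
Result is 40 ≡ −1, so (26/41) = −1.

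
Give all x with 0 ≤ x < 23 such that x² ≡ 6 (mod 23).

Since 23 ≡ 3 (mod 4), a square root of 6 is 6^((23+1)/4) = 6^6 mod 23.
Repeated squaring: 6^2≡13, 6^4≡8 (mod 23).
6^6 = 6^(4+2) ≡ 12 (mod 23).
Check: 12² = 144 ≡ 6 (mod 23). The two roots are 11 and 12.

11, 12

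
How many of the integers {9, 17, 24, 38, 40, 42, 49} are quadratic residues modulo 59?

(9/59) = +1 → QR.
(17/59) = +1 → QR.
(24/59) = -1 → non-residue.
(38/59) = -1 → non-residue.
(40/59) = -1 → non-residue.
(42/59) = -1 → non-residue.
(49/59) = +1 → QR.
Total quadratic residues among the 7: 3.

3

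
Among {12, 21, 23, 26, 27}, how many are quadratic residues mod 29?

1

(12/29) = -1 → non-residue.
(21/29) = -1 → non-residue.
(23/29) = +1 → QR.
(26/29) = -1 → non-residue.
(27/29) = -1 → non-residue.
Total quadratic residues among the 5: 1.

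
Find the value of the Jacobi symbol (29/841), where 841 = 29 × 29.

Reciprocity: 29 ≡ 1 and 841 ≡ 1 (mod 4), so (29/841) = +(841/29).
Reduce top mod 29: now compute (0/29).
Top reduces to 0: gcd > 1, so the symbol is 0.

0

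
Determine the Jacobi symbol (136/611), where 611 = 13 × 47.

Pull out 2^3: since 611 ≡ 3 (mod 8), (2/611) = -1, so (2/611)^3 = -1.
Reciprocity: 17 ≡ 1 and 611 ≡ 3 (mod 4), so (17/611) = +(611/17).
Reduce top mod 17: now compute (16/17).
Pull out 2^4: since 17 ≡ 1 (mod 8), (2/17) = +1, so (2/17)^4 = +1.
Reached (1/17) = 1. Collecting the sign flips along the way, the symbol is -1.

-1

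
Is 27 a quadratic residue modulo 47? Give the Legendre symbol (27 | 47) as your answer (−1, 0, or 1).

1

Reciprocity: 27 ≡ 3 and 47 ≡ 3 (mod 4), so (27/47) = −(47/27).
Reduce top mod 27: now compute (20/27).
Pull out 2^2: since 27 ≡ 3 (mod 8), (2/27) = -1, so (2/27)^2 = +1.
Reciprocity: 5 ≡ 1 and 27 ≡ 3 (mod 4), so (5/27) = +(27/5).
Reduce top mod 5: now compute (2/5).
Pull out 2: since 5 ≡ 5 (mod 8), (2/5) = -1.
Reached (1/5) = 1. Collecting the sign flips along the way, the symbol is +1.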